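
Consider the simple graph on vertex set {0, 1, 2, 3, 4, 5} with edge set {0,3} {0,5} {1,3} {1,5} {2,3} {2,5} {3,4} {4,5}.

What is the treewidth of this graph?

2

A width-2 tree decomposition is:
Bags: B1 = {3, 4, 5}  B2 = {1, 3, 5}  B3 = {2, 3, 5}  B4 = {0, 3, 5}
Tree: B1–B2, B2–B3, B3–B4
The largest bag has 3 vertices, giving width 2; this decomposition certifies tw(G) ≤ 2. Since 4–5–1–3–4 is a cycle in G, G is not acyclic. Forests are exactly the graphs of treewidth ≤ 1, so tw(G) ≥ 2. Combining the bounds, tw(G) = 2.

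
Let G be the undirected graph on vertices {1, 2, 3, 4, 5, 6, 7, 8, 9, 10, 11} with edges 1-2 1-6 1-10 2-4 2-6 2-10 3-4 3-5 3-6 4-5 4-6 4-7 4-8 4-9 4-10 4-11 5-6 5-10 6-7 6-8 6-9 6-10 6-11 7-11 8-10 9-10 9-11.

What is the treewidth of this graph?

A width-3 tree decomposition is:
Bags: B1 = {4, 6, 9, 11}  B2 = {4, 6, 7, 11}  B3 = {4, 6, 9, 10}  B4 = {2, 4, 6, 10}  B5 = {4, 5, 6, 10}  B6 = {1, 2, 6, 10}  B7 = {4, 6, 8, 10}  B8 = {3, 4, 5, 6}
Tree: B1–B2, B1–B3, B3–B4, B4–B5, B4–B6, B5–B7, B5–B8
Every bag has size at most 4, so the width is 4 − 1 = 3 and tw(G) ≤ 3. For the lower bound, the 4 vertices {1, 2, 6, 10} are pairwise adjacent, and any tree decomposition puts a clique entirely inside one bag — forcing width ≥ 3. Therefore the treewidth is 3.

3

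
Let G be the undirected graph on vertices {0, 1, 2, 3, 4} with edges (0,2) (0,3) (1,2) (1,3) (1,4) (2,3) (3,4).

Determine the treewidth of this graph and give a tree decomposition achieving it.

The largest bag has 3 vertices, giving width 2; this decomposition certifies tw(G) ≤ 2. Conversely, {0, 2, 3} is a clique of size 3, and the vertices of any clique must share a bag in every tree decomposition; so some bag has ≥ 3 vertices and tw(G) ≥ 2. Therefore the treewidth is 2.

Treewidth 2.
Bags: B1 = {1, 2, 3}  B2 = {1, 3, 4}  B3 = {0, 2, 3}
Tree: B1–B2, B1–B3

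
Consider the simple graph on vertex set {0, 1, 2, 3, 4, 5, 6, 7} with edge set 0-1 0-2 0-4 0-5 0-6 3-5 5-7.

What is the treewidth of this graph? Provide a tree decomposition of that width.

Treewidth 1.
One such decomposition:
Bags: B1 = {0, 5}  B2 = {0, 2}  B3 = {3, 5}  B4 = {0, 1}  B5 = {0, 6}  B6 = {0, 4}  B7 = {5, 7}
Tree: B1–B2, B1–B3, B1–B4, B4–B5, B1–B6, B3–B7

Each bag holds 2 vertices, so the decomposition has width 1, which upper-bounds the treewidth. Since G has at least one edge (e.g. 0–5), it is not an edgeless graph, so tw(G) ≥ 1. Hence tw(G) = 1 exactly.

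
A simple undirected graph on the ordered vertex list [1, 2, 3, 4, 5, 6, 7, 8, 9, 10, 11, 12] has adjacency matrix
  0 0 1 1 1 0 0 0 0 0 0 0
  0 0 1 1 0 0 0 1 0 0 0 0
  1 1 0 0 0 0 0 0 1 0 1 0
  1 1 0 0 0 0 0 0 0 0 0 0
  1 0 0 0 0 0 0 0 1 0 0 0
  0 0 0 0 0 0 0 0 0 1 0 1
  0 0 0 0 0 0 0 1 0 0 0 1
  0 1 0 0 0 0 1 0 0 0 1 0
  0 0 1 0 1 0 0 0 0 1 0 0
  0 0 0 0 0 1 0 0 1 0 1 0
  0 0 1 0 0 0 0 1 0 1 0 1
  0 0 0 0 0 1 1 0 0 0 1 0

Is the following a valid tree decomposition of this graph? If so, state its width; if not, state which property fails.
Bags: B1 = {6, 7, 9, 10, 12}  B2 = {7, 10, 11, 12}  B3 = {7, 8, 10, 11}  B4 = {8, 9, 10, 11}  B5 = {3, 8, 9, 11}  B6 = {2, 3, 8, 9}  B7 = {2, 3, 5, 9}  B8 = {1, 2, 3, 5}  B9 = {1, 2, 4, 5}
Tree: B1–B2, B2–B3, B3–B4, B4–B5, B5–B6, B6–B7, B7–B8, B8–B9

A tree decomposition must satisfy three properties: every vertex lies in some bag; for every edge, both endpoints lie together in some bag; and for every vertex, the bags containing it form a connected subtree. Here bags containing vertex 9 are not connected in the tree, so the decomposition is invalid.

No — bags containing vertex 9 are not connected in the tree.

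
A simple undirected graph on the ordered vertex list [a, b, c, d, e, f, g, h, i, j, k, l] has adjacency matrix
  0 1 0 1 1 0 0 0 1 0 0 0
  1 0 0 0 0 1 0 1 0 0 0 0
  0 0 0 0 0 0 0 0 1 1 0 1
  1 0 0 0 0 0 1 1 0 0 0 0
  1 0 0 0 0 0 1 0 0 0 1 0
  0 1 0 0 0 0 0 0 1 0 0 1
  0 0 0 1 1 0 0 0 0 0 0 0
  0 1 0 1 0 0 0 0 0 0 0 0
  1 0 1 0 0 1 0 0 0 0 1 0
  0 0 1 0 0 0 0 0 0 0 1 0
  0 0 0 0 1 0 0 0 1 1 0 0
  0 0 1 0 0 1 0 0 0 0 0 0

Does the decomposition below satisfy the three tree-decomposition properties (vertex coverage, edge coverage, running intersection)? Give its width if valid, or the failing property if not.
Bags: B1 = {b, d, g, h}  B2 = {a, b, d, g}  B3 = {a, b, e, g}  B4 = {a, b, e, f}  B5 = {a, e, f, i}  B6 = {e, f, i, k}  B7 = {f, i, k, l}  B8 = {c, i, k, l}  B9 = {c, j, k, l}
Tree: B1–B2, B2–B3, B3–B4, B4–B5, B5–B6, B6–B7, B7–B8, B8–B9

Checking the three conditions: (i) the bags cover all of {a, b, c, d, e, f, g, h, i, j, k, l}; (ii) for each edge, some bag contains both endpoints; (iii) the bags containing any fixed vertex form a subtree. All hold, so the decomposition is valid with width 4 − 1 = 3.

Yes; width 3.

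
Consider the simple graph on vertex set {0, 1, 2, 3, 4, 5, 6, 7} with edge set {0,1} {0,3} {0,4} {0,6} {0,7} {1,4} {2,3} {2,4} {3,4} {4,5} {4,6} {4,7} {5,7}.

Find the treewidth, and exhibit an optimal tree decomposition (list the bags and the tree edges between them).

Treewidth 2.
One optimal decomposition is:
Bags: B1 = {0, 4, 7}  B2 = {0, 3, 4}  B3 = {4, 5, 7}  B4 = {0, 1, 4}  B5 = {2, 3, 4}  B6 = {0, 4, 6}
Tree: B1–B2, B1–B3, B2–B4, B2–B5, B1–B6

Each bag holds 3 vertices, so the decomposition has width 2, which upper-bounds the treewidth. For the lower bound, the 3 vertices {0, 1, 4} are pairwise adjacent, and any tree decomposition puts a clique entirely inside one bag — forcing width ≥ 2. The upper and lower bounds meet at 2, so that is the treewidth.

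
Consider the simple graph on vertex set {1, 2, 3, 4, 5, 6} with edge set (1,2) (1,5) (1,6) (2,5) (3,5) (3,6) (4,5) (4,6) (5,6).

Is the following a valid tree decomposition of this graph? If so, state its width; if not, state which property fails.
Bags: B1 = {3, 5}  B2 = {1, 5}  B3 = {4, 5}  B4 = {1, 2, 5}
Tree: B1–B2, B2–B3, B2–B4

A tree decomposition must satisfy three properties: every vertex lies in some bag; for every edge, both endpoints lie together in some bag; and for every vertex, the bags containing it form a connected subtree. Here vertex 6 appears in no bag, so the decomposition is invalid.

No — vertex 6 appears in no bag.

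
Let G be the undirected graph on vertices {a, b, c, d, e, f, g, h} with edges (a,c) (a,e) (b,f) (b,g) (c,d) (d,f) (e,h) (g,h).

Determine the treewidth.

A width-2 tree decomposition is:
Bags: B1 = {b, f, g}  B2 = {f, g, h}  B3 = {e, f, h}  B4 = {a, e, f}  B5 = {a, c, f}  B6 = {c, d, f}
Tree: B1–B2, B2–B3, B3–B4, B4–B5, B5–B6
Every bag has size at most 3, so the width is 3 − 1 = 2 and tw(G) ≤ 2. The edges f–b–g–h–e–a–c–d–f form a cycle, so G is not a tree and its treewidth is at least 2. The upper and lower bounds meet at 2, so that is the treewidth.

2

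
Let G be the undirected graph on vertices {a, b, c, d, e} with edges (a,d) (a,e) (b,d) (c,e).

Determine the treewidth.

A width-1 tree decomposition is:
Bags: B1 = {b, d}  B2 = {a, d}  B3 = {a, e}  B4 = {c, e}
Tree: B1–B2, B2–B3, B3–B4
Every bag has size at most 2, so the width is 2 − 1 = 1 and tw(G) ≤ 1. Any graph with an edge has treewidth ≥ 1, and G has the edge b–d. The upper and lower bounds meet at 1, so that is the treewidth.

1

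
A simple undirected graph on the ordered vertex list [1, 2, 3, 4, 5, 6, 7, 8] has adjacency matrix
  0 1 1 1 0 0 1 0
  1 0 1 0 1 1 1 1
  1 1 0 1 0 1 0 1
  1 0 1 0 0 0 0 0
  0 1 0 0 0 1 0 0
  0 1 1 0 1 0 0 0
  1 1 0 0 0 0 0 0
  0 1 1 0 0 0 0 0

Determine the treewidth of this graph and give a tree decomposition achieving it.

Every bag has size at most 3, so the width is 3 − 1 = 2 and tw(G) ≤ 2. For the lower bound, the 3 vertices {2, 3, 8} are pairwise adjacent, and any tree decomposition puts a clique entirely inside one bag — forcing width ≥ 2. Combining the bounds, tw(G) = 2.

Treewidth 2.
Bags: B1 = {1, 2, 3}  B2 = {2, 3, 8}  B3 = {2, 3, 6}  B4 = {2, 5, 6}  B5 = {1, 3, 4}  B6 = {1, 2, 7}
Tree: B1–B2, B2–B3, B3–B4, B1–B5, B1–B6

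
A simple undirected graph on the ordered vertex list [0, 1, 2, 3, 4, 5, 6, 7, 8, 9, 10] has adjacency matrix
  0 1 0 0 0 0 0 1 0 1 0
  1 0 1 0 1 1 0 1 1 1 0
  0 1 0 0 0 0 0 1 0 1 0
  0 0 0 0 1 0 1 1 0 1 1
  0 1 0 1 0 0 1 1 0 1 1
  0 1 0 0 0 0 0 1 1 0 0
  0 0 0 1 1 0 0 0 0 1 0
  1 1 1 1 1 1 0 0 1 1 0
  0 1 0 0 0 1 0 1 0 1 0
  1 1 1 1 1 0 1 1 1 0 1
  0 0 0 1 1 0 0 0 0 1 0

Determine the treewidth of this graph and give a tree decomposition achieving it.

Treewidth 3.
One optimal decomposition is:
Bags: B1 = {3, 4, 7, 9}  B2 = {1, 4, 7, 9}  B3 = {1, 7, 8, 9}  B4 = {0, 1, 7, 9}  B5 = {3, 4, 9, 10}  B6 = {3, 4, 6, 9}  B7 = {1, 2, 7, 9}  B8 = {1, 5, 7, 8}
Tree: B1–B2, B2–B3, B2–B4, B1–B5, B1–B6, B3–B7, B3–B8

Every bag has size at most 4, so the width is 4 − 1 = 3 and tw(G) ≤ 3. For the lower bound, the 4 vertices {3, 4, 9, 10} are pairwise adjacent, and any tree decomposition puts a clique entirely inside one bag — forcing width ≥ 3. Hence tw(G) = 3 exactly.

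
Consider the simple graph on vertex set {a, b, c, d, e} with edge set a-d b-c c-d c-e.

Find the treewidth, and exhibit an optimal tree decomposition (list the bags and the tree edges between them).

Every bag has size at most 2, so the width is 2 − 1 = 1 and tw(G) ≤ 1. Since G has at least one edge (e.g. c–d), it is not an edgeless graph, so tw(G) ≥ 1. Therefore the treewidth is 1.

Treewidth 1.
One optimal decomposition is:
Bags: B1 = {c, d}  B2 = {c, e}  B3 = {b, c}  B4 = {a, d}
Tree: B1–B2, B1–B3, B1–B4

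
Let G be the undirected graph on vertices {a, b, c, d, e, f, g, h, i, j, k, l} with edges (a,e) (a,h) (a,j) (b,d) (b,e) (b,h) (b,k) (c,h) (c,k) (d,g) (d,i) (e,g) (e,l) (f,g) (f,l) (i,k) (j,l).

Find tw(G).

A width-3 tree decomposition is:
Bags: B1 = {c, d, i, k}  B2 = {b, c, d, k}  B3 = {b, c, d, h}  B4 = {b, d, g, h}  B5 = {b, e, g, h}  B6 = {a, e, g, h}  B7 = {a, e, f, g}  B8 = {a, e, f, l}  B9 = {a, f, j, l}
Tree: B1–B2, B2–B3, B3–B4, B4–B5, B5–B6, B6–B7, B7–B8, B8–B9
The largest bag has 4 vertices, giving width 3; this decomposition certifies tw(G) ≤ 3. For the lower bound: the 4 vertex sets {c,i,k}, {d}, {b}, {a,e,g,h} are disjoint, each induces a connected subgraph, and every pair is joined by at least one edge of G. Contracting each set to a single vertex therefore yields K_{4} as a minor, and since treewidth is minor-monotone, tw(G) ≥ tw(K_{4}) = 3. Combining the bounds, tw(G) = 3.

3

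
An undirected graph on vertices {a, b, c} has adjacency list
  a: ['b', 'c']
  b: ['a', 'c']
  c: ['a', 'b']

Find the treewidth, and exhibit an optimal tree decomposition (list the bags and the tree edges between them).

A single bag containing all 3 vertices is trivially a valid decomposition of width 2. On the other hand G contains the 3-clique {a, b, c}. A clique must lie in a single bag of any decomposition, so no decomposition can have width below 2. Combining the bounds, tw(G) = 2.

Treewidth 2.
Bags: B1 = {a, b, c}
Tree: (single bag)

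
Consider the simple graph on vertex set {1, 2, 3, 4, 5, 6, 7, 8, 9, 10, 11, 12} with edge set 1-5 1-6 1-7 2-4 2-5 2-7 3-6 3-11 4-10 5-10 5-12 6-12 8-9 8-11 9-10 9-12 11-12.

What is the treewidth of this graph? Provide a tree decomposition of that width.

Every bag has size at most 4, so the width is 4 − 1 = 3 and tw(G) ≤ 3. For the lower bound: the 4 vertex sets {2,4,7}, {1}, {5}, {6,9,10,12} are disjoint, each induces a connected subgraph, and every pair is joined by at least one edge of G. Contracting each set to a single vertex therefore yields K_{4} as a minor, and since treewidth is minor-monotone, tw(G) ≥ tw(K_{4}) = 3. Therefore the treewidth is 3.

Treewidth 3.
Bags: B1 = {1, 2, 4, 7}  B2 = {1, 2, 4, 5}  B3 = {1, 4, 5, 10}  B4 = {1, 5, 6, 10}  B5 = {5, 6, 10, 12}  B6 = {6, 9, 10, 12}  B7 = {3, 6, 9, 12}  B8 = {3, 9, 11, 12}  B9 = {3, 8, 9, 11}
Tree: B1–B2, B2–B3, B3–B4, B4–B5, B5–B6, B6–B7, B7–B8, B8–B9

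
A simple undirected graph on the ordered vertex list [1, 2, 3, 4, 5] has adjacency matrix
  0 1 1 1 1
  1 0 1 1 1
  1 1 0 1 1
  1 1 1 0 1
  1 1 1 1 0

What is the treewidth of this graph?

A width-4 tree decomposition is:
Bags: B1 = {1, 2, 3, 4, 5}
Tree: (single bag)
With just one bag of size 5, the width is 5 − 1 = 4, so tw(G) ≤ 4. For the lower bound, the 5 vertices {1, 2, 3, 4, 5} are pairwise adjacent, and any tree decomposition puts a clique entirely inside one bag — forcing width ≥ 4. Combining the bounds, tw(G) = 4.

4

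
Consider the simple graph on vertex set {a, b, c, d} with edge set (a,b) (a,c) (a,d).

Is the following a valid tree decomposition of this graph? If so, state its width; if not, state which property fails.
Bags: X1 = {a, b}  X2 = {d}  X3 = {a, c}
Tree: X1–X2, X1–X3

A tree decomposition must satisfy three properties: every vertex lies in some bag; for every edge, both endpoints lie together in some bag; and for every vertex, the bags containing it form a connected subtree. Here edge (a,d) lies in no bag, so the decomposition is invalid.

No — edge (a,d) lies in no bag.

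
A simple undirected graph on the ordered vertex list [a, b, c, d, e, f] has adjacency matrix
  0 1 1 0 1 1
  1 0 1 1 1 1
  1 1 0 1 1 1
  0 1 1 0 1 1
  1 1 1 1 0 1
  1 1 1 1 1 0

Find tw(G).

4

A width-4 tree decomposition is:
Bags: B1 = {a, b, c, e, f}  B2 = {b, c, d, e, f}
Tree: B1–B2
Each bag holds 5 vertices, so the decomposition has width 4, which upper-bounds the treewidth. For the lower bound, the 5 vertices {b, c, d, e, f} are pairwise adjacent, and any tree decomposition puts a clique entirely inside one bag — forcing width ≥ 4. Hence tw(G) = 4 exactly.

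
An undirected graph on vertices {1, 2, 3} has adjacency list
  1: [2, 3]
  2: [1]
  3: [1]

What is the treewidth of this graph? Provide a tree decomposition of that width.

Each bag holds 2 vertices, so the decomposition has width 1, which upper-bounds the treewidth. Since G has at least one edge (e.g. 2–1), it is not an edgeless graph, so tw(G) ≥ 1. Hence tw(G) = 1 exactly.

Treewidth 1.
One such decomposition:
Bags: B1 = {1, 2}  B2 = {1, 3}
Tree: B1–B2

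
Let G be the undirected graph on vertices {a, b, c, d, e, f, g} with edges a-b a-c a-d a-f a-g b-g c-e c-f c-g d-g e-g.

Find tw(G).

2

A width-2 tree decomposition is:
Bags: B1 = {a, c, f}  B2 = {a, c, g}  B3 = {c, e, g}  B4 = {a, b, g}  B5 = {a, d, g}
Tree: B1–B2, B2–B3, B2–B4, B4–B5
Every bag has size at most 3, so the width is 3 − 1 = 2 and tw(G) ≤ 2. On the other hand G contains the 3-clique {c, e, g}. A clique must lie in a single bag of any decomposition, so no decomposition can have width below 2. Therefore the treewidth is 2.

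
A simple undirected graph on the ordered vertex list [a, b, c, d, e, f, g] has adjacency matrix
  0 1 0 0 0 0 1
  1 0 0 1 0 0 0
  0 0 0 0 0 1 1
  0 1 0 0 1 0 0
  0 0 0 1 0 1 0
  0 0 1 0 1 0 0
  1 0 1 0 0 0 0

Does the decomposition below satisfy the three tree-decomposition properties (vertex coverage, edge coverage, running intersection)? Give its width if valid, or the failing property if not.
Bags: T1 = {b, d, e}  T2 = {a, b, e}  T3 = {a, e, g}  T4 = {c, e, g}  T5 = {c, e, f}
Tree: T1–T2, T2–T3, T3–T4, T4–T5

Yes; width 2.

Vertex coverage: the bags together contain {a, b, c, d, e, f, g}, the full vertex set. Edge coverage: each edge of G has both endpoints in at least one bag. Running intersection: for every vertex, the bags containing it form a connected subtree. All three properties hold, so this is a valid tree decomposition of width max|bag| − 1 = 2, and hence tw(G) ≤ 2.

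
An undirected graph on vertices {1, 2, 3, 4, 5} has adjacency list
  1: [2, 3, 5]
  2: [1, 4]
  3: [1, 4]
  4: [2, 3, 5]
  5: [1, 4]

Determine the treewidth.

2

A width-2 tree decomposition is:
Bags: B1 = {1, 3, 4}  B2 = {1, 2, 4}  B3 = {1, 4, 5}
Tree: B1–B2, B2–B3
Every bag has size at most 3, so the width is 3 − 1 = 2 and tw(G) ≤ 2. Since 4–3–1–2–4 is a cycle in G, G is not acyclic. Forests are exactly the graphs of treewidth ≤ 1, so tw(G) ≥ 2. The upper and lower bounds meet at 2, so that is the treewidth.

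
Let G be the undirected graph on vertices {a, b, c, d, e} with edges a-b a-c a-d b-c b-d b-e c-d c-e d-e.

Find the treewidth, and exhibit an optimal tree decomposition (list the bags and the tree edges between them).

Treewidth 3.
One optimal decomposition is:
Bags: B1 = {b, c, d, e}  B2 = {a, b, c, d}
Tree: B1–B2

The largest bag has 4 vertices, giving width 3; this decomposition certifies tw(G) ≤ 3. Conversely, {b, c, d, e} is a clique of size 4, and the vertices of any clique must share a bag in every tree decomposition; so some bag has ≥ 4 vertices and tw(G) ≥ 3. Therefore the treewidth is 3.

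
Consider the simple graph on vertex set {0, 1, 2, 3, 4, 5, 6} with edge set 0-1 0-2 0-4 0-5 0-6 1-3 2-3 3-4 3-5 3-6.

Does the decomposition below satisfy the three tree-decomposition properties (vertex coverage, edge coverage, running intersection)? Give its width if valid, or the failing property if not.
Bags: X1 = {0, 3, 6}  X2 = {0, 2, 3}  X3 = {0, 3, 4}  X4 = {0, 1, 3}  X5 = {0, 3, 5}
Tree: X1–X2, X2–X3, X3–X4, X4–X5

Every vertex of G appears in some bag (union = {0, 1, 2, 3, 4, 5, 6}); every edge is covered by a bag; and for each vertex v the set of bags containing v is connected in the bag tree. The decomposition is therefore valid. The largest bag has 3 vertices, so the width is 2.

Yes; width 2.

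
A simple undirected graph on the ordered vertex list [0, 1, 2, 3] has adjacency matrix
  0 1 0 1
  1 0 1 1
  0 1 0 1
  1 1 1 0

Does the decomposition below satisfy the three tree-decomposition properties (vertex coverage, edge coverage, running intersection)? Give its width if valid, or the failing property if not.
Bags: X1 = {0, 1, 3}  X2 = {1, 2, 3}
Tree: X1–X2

Every vertex of G appears in some bag (union = {0, 1, 2, 3}); every edge is covered by a bag; and for each vertex v the set of bags containing v is connected in the bag tree. The decomposition is therefore valid. The largest bag has 3 vertices, so the width is 2.

Yes; width 2.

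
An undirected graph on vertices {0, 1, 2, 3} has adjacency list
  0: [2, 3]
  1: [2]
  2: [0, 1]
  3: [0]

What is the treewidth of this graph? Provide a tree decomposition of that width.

Every bag has size at most 2, so the width is 2 − 1 = 1 and tw(G) ≤ 1. Since G has at least one edge (e.g. 3–0), it is not an edgeless graph, so tw(G) ≥ 1. The upper and lower bounds meet at 1, so that is the treewidth.

Treewidth 1.
One such decomposition:
Bags: B1 = {0, 3}  B2 = {0, 2}  B3 = {1, 2}
Tree: B1–B2, B2–B3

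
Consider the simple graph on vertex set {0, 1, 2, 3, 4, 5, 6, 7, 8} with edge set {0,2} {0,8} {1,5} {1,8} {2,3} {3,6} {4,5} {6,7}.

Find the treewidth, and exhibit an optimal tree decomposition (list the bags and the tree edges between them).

Treewidth 1.
One such decomposition:
Bags: B1 = {6, 7}  B2 = {3, 6}  B3 = {2, 3}  B4 = {0, 2}  B5 = {0, 8}  B6 = {1, 8}  B7 = {1, 5}  B8 = {4, 5}
Tree: B1–B2, B2–B3, B3–B4, B4–B5, B5–B6, B6–B7, B7–B8

Each bag holds 2 vertices, so the decomposition has width 1, which upper-bounds the treewidth. Any graph with an edge has treewidth ≥ 1, and G has the edge 7–6. Hence tw(G) = 1 exactly.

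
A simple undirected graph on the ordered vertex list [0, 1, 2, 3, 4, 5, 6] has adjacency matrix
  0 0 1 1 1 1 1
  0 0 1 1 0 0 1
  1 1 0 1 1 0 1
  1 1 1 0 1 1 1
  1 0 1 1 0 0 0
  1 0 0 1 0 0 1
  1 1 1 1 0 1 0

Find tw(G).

A width-3 tree decomposition is:
Bags: B1 = {0, 2, 3, 6}  B2 = {0, 2, 3, 4}  B3 = {1, 2, 3, 6}  B4 = {0, 3, 5, 6}
Tree: B1–B2, B1–B3, B1–B4
The largest bag has 4 vertices, giving width 3; this decomposition certifies tw(G) ≤ 3. Conversely, {0, 2, 3, 4} is a clique of size 4, and the vertices of any clique must share a bag in every tree decomposition; so some bag has ≥ 4 vertices and tw(G) ≥ 3. Hence tw(G) = 3 exactly.

3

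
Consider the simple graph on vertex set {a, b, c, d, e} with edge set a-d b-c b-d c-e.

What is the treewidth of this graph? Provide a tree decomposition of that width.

Treewidth 1.
One optimal decomposition is:
Bags: B1 = {c, e}  B2 = {b, c}  B3 = {b, d}  B4 = {a, d}
Tree: B1–B2, B2–B3, B3–B4

The largest bag has 2 vertices, giving width 1; this decomposition certifies tw(G) ≤ 1. Any graph with an edge has treewidth ≥ 1, and G has the edge e–c. The upper and lower bounds meet at 1, so that is the treewidth.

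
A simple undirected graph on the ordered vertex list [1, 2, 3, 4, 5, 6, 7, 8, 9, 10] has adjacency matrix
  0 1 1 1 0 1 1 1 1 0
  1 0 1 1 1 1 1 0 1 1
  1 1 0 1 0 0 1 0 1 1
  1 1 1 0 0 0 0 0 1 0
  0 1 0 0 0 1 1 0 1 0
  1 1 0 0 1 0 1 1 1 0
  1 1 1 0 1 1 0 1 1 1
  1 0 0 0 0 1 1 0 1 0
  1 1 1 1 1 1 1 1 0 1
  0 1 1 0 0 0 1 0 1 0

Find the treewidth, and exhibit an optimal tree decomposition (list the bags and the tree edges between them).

Each bag holds 5 vertices, so the decomposition has width 4, which upper-bounds the treewidth. For the lower bound, the 5 vertices {1, 6, 7, 8, 9} are pairwise adjacent, and any tree decomposition puts a clique entirely inside one bag — forcing width ≥ 4. The upper and lower bounds meet at 4, so that is the treewidth.

Treewidth 4.
One such decomposition:
Bags: B1 = {2, 3, 7, 9, 10}  B2 = {1, 2, 3, 7, 9}  B3 = {1, 2, 6, 7, 9}  B4 = {2, 5, 6, 7, 9}  B5 = {1, 6, 7, 8, 9}  B6 = {1, 2, 3, 4, 9}
Tree: B1–B2, B2–B3, B3–B4, B3–B5, B2–B6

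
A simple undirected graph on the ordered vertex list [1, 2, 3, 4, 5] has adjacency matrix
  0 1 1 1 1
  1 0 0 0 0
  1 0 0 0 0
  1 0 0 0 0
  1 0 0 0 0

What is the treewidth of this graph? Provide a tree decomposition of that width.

Treewidth 1.
Bags: B1 = {1, 3}  B2 = {1, 2}  B3 = {1, 4}  B4 = {1, 5}
Tree: B1–B2, B2–B3, B2–B4

Every bag has size at most 2, so the width is 2 − 1 = 1 and tw(G) ≤ 1. Any graph with an edge has treewidth ≥ 1, and G has the edge 1–3. Hence tw(G) = 1 exactly.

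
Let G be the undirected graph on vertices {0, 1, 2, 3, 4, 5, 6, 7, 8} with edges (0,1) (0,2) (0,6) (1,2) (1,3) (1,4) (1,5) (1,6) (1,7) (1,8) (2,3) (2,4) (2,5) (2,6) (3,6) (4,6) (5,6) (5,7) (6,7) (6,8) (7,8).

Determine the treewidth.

A width-3 tree decomposition is:
Bags: B1 = {0, 1, 2, 6}  B2 = {1, 2, 5, 6}  B3 = {1, 2, 3, 6}  B4 = {1, 5, 6, 7}  B5 = {1, 6, 7, 8}  B6 = {1, 2, 4, 6}
Tree: B1–B2, B2–B3, B2–B4, B4–B5, B1–B6
Every bag has size at most 4, so the width is 4 − 1 = 3 and tw(G) ≤ 3. Conversely, {1, 6, 7, 8} is a clique of size 4, and the vertices of any clique must share a bag in every tree decomposition; so some bag has ≥ 4 vertices and tw(G) ≥ 3. Hence tw(G) = 3 exactly.

3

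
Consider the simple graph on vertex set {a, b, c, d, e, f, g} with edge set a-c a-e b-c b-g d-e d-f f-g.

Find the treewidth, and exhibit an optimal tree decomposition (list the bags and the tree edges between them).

Treewidth 2.
One such decomposition:
Bags: B1 = {d, f, g}  B2 = {b, d, g}  B3 = {b, c, d}  B4 = {a, c, d}  B5 = {a, d, e}
Tree: B1–B2, B2–B3, B3–B4, B4–B5

Every bag has size at most 3, so the width is 3 − 1 = 2 and tw(G) ≤ 2. The edges d–f–g–b–c–a–e–d form a cycle, so G is not a tree and its treewidth is at least 2. Therefore the treewidth is 2.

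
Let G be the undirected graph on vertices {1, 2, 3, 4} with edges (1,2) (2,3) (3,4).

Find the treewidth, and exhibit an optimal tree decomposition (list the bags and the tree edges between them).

Treewidth 1.
One optimal decomposition is:
Bags: B1 = {1, 2}  B2 = {2, 3}  B3 = {3, 4}
Tree: B1–B2, B2–B3

Each bag holds 2 vertices, so the decomposition has width 1, which upper-bounds the treewidth. G has an edge, so its treewidth is at least 1. Combining the bounds, tw(G) = 1.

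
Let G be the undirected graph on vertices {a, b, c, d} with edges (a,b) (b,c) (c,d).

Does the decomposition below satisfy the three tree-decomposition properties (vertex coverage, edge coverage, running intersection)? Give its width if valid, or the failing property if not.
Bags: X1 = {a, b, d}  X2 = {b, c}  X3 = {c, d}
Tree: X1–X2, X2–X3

No — bags containing vertex d are not connected in the tree.

A tree decomposition must satisfy three properties: every vertex lies in some bag; for every edge, both endpoints lie together in some bag; and for every vertex, the bags containing it form a connected subtree. Here bags containing vertex d are not connected in the tree, so the decomposition is invalid.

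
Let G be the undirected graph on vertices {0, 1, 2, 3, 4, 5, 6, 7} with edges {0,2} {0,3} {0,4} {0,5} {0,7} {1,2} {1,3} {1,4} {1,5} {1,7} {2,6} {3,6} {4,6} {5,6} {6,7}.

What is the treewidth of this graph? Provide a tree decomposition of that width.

Treewidth 3.
One such decomposition:
Bags: B1 = {0, 1, 6, 7}  B2 = {0, 1, 4, 6}  B3 = {0, 1, 5, 6}  B4 = {0, 1, 3, 6}  B5 = {0, 1, 2, 6}
Tree: B1–B2, B2–B3, B3–B4, B4–B5

Each bag holds 4 vertices, so the decomposition has width 3, which upper-bounds the treewidth. For the lower bound: the 4 vertex sets {6,7}, {1,4}, {0}, {5} are disjoint, each induces a connected subgraph, and every pair is joined by at least one edge of G. Contracting each set to a single vertex therefore yields K_{4} as a minor, and since treewidth is minor-monotone, tw(G) ≥ tw(K_{4}) = 3. Hence tw(G) = 3 exactly.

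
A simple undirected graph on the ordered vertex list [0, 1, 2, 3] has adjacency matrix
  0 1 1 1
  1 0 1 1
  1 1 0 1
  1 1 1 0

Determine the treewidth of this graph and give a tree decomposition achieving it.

Treewidth 3.
Bags: B1 = {0, 1, 2, 3}
Tree: (single bag)

A single bag containing all 4 vertices is trivially a valid decomposition of width 3. For the lower bound, the 4 vertices {0, 1, 2, 3} are pairwise adjacent, and any tree decomposition puts a clique entirely inside one bag — forcing width ≥ 3. Combining the bounds, tw(G) = 3.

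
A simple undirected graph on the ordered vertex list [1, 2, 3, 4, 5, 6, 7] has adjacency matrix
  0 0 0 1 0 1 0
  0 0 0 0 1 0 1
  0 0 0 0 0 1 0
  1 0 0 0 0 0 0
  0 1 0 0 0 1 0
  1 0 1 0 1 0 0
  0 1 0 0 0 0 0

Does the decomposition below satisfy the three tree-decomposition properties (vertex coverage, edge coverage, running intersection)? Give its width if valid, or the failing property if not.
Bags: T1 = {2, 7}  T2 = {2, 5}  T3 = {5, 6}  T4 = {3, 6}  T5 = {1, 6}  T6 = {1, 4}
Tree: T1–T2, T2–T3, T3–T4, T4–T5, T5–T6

Yes; width 1.

Checking the three conditions: (i) the bags cover all of {1, 2, 3, 4, 5, 6, 7}; (ii) for each edge, some bag contains both endpoints; (iii) the bags containing any fixed vertex form a subtree. All hold, so the decomposition is valid with width 2 − 1 = 1.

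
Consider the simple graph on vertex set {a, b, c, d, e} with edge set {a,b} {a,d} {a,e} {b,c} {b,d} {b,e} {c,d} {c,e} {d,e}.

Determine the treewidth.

A width-3 tree decomposition is:
Bags: B1 = {b, c, d, e}  B2 = {a, b, d, e}
Tree: B1–B2
Every bag has size at most 4, so the width is 4 − 1 = 3 and tw(G) ≤ 3. On the other hand G contains the 4-clique {b, c, d, e}. A clique must lie in a single bag of any decomposition, so no decomposition can have width below 3. The upper and lower bounds meet at 3, so that is the treewidth.

3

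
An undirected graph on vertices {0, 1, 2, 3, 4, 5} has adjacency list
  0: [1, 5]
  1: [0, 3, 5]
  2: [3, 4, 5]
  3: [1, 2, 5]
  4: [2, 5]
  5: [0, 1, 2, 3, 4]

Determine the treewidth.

A width-2 tree decomposition is:
Bags: B1 = {2, 4, 5}  B2 = {2, 3, 5}  B3 = {1, 3, 5}  B4 = {0, 1, 5}
Tree: B1–B2, B2–B3, B3–B4
The largest bag has 3 vertices, giving width 2; this decomposition certifies tw(G) ≤ 2. Conversely, {0, 1, 5} is a clique of size 3, and the vertices of any clique must share a bag in every tree decomposition; so some bag has ≥ 3 vertices and tw(G) ≥ 2. The upper and lower bounds meet at 2, so that is the treewidth.

2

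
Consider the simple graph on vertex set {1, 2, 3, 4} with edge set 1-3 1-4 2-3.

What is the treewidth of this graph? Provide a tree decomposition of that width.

Treewidth 1.
Bags: B1 = {2, 3}  B2 = {1, 3}  B3 = {1, 4}
Tree: B1–B2, B2–B3

The largest bag has 2 vertices, giving width 1; this decomposition certifies tw(G) ≤ 1. Any graph with an edge has treewidth ≥ 1, and G has the edge 2–3. Therefore the treewidth is 1.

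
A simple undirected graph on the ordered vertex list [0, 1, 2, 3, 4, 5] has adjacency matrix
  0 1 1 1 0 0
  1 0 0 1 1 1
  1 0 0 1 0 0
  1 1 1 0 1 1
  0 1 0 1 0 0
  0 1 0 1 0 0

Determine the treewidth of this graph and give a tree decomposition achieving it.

Treewidth 2.
One such decomposition:
Bags: B1 = {0, 1, 3}  B2 = {0, 2, 3}  B3 = {1, 3, 4}  B4 = {1, 3, 5}
Tree: B1–B2, B1–B3, B1–B4

Every bag has size at most 3, so the width is 3 − 1 = 2 and tw(G) ≤ 2. Conversely, {0, 1, 3} is a clique of size 3, and the vertices of any clique must share a bag in every tree decomposition; so some bag has ≥ 3 vertices and tw(G) ≥ 2. Hence tw(G) = 2 exactly.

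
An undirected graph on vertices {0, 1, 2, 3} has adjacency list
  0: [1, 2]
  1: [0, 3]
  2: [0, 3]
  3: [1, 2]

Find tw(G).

2

A width-2 tree decomposition is:
Bags: B1 = {1, 2, 3}  B2 = {0, 1, 2}
Tree: B1–B2
Each bag holds 3 vertices, so the decomposition has width 2, which upper-bounds the treewidth. For the lower bound, G contains the cycle 1–3–2–0–1, so G is not a forest; only forests have treewidth ≤ 1, hence tw(G) ≥ 2. Therefore the treewidth is 2.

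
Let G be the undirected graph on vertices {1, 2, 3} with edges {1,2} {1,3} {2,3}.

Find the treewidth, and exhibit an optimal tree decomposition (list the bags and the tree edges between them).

Treewidth 2.
One optimal decomposition is:
Bags: B1 = {1, 2, 3}
Tree: (single bag)

With just one bag of size 3, the width is 3 − 1 = 2, so tw(G) ≤ 2. On the other hand G contains the 3-clique {1, 2, 3}. A clique must lie in a single bag of any decomposition, so no decomposition can have width below 2. Therefore the treewidth is 2.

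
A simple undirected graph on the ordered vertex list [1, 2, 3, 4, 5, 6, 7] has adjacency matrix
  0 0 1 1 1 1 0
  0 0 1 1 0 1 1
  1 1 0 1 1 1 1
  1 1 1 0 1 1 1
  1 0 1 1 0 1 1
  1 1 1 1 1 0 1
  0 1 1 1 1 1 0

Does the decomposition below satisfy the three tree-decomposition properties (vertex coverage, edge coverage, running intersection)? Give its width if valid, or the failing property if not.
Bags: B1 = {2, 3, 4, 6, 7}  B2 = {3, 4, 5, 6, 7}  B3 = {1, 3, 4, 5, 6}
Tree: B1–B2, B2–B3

Yes; width 4.

Every vertex of G appears in some bag (union = {1, 2, 3, 4, 5, 6, 7}); every edge is covered by a bag; and for each vertex v the set of bags containing v is connected in the bag tree. The decomposition is therefore valid. The largest bag has 5 vertices, so the width is 4.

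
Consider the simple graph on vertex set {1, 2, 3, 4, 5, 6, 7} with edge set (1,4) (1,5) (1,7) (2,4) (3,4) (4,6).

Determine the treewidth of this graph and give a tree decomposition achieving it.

The largest bag has 2 vertices, giving width 1; this decomposition certifies tw(G) ≤ 1. Any graph with an edge has treewidth ≥ 1, and G has the edge 1–4. Therefore the treewidth is 1.

Treewidth 1.
One optimal decomposition is:
Bags: B1 = {1, 4}  B2 = {1, 7}  B3 = {4, 6}  B4 = {3, 4}  B5 = {1, 5}  B6 = {2, 4}
Tree: B1–B2, B1–B3, B1–B4, B1–B5, B3–B6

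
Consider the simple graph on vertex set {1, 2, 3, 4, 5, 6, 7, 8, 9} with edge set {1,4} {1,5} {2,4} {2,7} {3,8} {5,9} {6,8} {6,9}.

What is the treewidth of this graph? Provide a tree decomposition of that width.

The largest bag has 2 vertices, giving width 1; this decomposition certifies tw(G) ≤ 1. Since G has at least one edge (e.g. 3–8), it is not an edgeless graph, so tw(G) ≥ 1. Therefore the treewidth is 1.

Treewidth 1.
One optimal decomposition is:
Bags: B1 = {3, 8}  B2 = {6, 8}  B3 = {6, 9}  B4 = {5, 9}  B5 = {1, 5}  B6 = {1, 4}  B7 = {2, 4}  B8 = {2, 7}
Tree: B1–B2, B2–B3, B3–B4, B4–B5, B5–B6, B6–B7, B7–B8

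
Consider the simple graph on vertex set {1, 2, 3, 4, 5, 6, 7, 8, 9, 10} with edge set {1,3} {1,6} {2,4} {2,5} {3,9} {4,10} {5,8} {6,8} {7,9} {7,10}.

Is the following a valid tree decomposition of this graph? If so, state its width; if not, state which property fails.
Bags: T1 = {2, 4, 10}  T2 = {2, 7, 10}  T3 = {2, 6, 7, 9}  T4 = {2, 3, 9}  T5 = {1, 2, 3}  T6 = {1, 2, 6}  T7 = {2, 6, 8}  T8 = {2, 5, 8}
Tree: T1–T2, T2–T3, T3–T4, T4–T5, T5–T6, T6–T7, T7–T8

No — bags containing vertex 6 are not connected in the tree.

A tree decomposition must satisfy three properties: every vertex lies in some bag; for every edge, both endpoints lie together in some bag; and for every vertex, the bags containing it form a connected subtree. Here bags containing vertex 6 are not connected in the tree, so the decomposition is invalid.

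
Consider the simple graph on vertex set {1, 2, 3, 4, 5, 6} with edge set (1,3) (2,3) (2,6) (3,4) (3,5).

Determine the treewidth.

1

A width-1 tree decomposition is:
Bags: B1 = {2, 3}  B2 = {3, 4}  B3 = {1, 3}  B4 = {3, 5}  B5 = {2, 6}
Tree: B1–B2, B1–B3, B2–B4, B1–B5
The largest bag has 2 vertices, giving width 1; this decomposition certifies tw(G) ≤ 1. G has an edge, so its treewidth is at least 1. The upper and lower bounds meet at 1, so that is the treewidth.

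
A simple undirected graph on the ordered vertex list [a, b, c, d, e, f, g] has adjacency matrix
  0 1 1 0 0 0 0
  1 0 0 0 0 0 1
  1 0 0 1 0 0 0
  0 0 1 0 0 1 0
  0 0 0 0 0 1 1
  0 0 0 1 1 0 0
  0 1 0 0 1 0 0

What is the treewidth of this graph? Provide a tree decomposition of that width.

Treewidth 2.
One such decomposition:
Bags: B1 = {c, d, f}  B2 = {a, c, f}  B3 = {a, b, f}  B4 = {b, f, g}  B5 = {e, f, g}
Tree: B1–B2, B2–B3, B3–B4, B4–B5

The largest bag has 3 vertices, giving width 2; this decomposition certifies tw(G) ≤ 2. The edges f–d–c–a–b–g–e–f form a cycle, so G is not a tree and its treewidth is at least 2. Combining the bounds, tw(G) = 2.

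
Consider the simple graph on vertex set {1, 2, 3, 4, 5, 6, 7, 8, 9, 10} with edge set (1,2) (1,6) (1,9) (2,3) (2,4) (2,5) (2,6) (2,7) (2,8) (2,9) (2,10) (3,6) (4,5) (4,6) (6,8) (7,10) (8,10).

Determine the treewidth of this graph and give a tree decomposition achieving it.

Every bag has size at most 3, so the width is 3 − 1 = 2 and tw(G) ≤ 2. Conversely, {2, 4, 5} is a clique of size 3, and the vertices of any clique must share a bag in every tree decomposition; so some bag has ≥ 3 vertices and tw(G) ≥ 2. Hence tw(G) = 2 exactly.

Treewidth 2.
Bags: B1 = {2, 3, 6}  B2 = {2, 6, 8}  B3 = {2, 4, 6}  B4 = {2, 8, 10}  B5 = {2, 7, 10}  B6 = {2, 4, 5}  B7 = {1, 2, 6}  B8 = {1, 2, 9}
Tree: B1–B2, B2–B3, B2–B4, B4–B5, B3–B6, B2–B7, B7–B8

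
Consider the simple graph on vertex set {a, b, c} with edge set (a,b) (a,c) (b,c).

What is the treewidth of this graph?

2

A width-2 tree decomposition is:
Bags: B1 = {a, b, c}
Tree: (single bag)
A single bag containing all 3 vertices is trivially a valid decomposition of width 2. For the lower bound, the 3 vertices {a, b, c} are pairwise adjacent, and any tree decomposition puts a clique entirely inside one bag — forcing width ≥ 2. The upper and lower bounds meet at 2, so that is the treewidth.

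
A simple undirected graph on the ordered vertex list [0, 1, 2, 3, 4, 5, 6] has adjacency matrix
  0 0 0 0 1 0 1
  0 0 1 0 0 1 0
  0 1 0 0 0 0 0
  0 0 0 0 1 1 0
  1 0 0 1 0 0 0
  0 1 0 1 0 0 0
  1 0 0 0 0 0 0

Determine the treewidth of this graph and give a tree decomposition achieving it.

Each bag holds 2 vertices, so the decomposition has width 1, which upper-bounds the treewidth. G has an edge, so its treewidth is at least 1. The upper and lower bounds meet at 1, so that is the treewidth.

Treewidth 1.
One optimal decomposition is:
Bags: B1 = {0, 6}  B2 = {0, 4}  B3 = {3, 4}  B4 = {3, 5}  B5 = {1, 5}  B6 = {1, 2}
Tree: B1–B2, B2–B3, B3–B4, B4–B5, B5–B6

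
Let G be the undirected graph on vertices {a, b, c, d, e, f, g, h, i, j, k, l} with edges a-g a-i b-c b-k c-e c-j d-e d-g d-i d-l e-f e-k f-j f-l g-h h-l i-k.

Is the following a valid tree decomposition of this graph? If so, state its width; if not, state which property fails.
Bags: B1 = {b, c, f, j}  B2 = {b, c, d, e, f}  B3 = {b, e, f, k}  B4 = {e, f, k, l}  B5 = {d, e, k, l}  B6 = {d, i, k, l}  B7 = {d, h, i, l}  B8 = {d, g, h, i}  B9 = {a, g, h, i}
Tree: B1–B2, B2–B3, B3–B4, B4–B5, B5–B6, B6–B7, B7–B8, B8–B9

No — bags containing vertex d are not connected in the tree.

A tree decomposition must satisfy three properties: every vertex lies in some bag; for every edge, both endpoints lie together in some bag; and for every vertex, the bags containing it form a connected subtree. Here bags containing vertex d are not connected in the tree, so the decomposition is invalid.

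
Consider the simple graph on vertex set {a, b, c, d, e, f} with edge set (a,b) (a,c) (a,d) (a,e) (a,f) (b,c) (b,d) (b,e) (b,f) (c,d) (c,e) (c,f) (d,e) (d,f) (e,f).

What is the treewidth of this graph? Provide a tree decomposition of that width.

With just one bag of size 6, the width is 6 − 1 = 5, so tw(G) ≤ 5. Conversely, {a, b, c, d, e, f} is a clique of size 6, and the vertices of any clique must share a bag in every tree decomposition; so some bag has ≥ 6 vertices and tw(G) ≥ 5. The upper and lower bounds meet at 5, so that is the treewidth.

Treewidth 5.
Bags: B1 = {a, b, c, d, e, f}
Tree: (single bag)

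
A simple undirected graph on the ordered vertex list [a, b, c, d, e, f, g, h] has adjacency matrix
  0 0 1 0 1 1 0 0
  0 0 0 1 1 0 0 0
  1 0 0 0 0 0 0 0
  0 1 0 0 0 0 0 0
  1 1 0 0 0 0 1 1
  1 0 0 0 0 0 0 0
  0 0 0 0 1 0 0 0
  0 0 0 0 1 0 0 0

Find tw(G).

A width-1 tree decomposition is:
Bags: B1 = {a, e}  B2 = {e, h}  B3 = {b, e}  B4 = {a, c}  B5 = {b, d}  B6 = {a, f}  B7 = {e, g}
Tree: B1–B2, B1–B3, B1–B4, B3–B5, B1–B6, B2–B7
The largest bag has 2 vertices, giving width 1; this decomposition certifies tw(G) ≤ 1. G has an edge, so its treewidth is at least 1. The upper and lower bounds meet at 1, so that is the treewidth.

1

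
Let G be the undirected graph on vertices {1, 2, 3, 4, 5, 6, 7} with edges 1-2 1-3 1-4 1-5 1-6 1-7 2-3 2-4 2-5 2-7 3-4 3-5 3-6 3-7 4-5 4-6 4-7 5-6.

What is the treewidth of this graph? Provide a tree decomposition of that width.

Treewidth 4.
One optimal decomposition is:
Bags: B1 = {1, 2, 3, 4, 7}  B2 = {1, 2, 3, 4, 5}  B3 = {1, 3, 4, 5, 6}
Tree: B1–B2, B2–B3

The largest bag has 5 vertices, giving width 4; this decomposition certifies tw(G) ≤ 4. On the other hand G contains the 5-clique {1, 2, 3, 4, 5}. A clique must lie in a single bag of any decomposition, so no decomposition can have width below 4. The upper and lower bounds meet at 4, so that is the treewidth.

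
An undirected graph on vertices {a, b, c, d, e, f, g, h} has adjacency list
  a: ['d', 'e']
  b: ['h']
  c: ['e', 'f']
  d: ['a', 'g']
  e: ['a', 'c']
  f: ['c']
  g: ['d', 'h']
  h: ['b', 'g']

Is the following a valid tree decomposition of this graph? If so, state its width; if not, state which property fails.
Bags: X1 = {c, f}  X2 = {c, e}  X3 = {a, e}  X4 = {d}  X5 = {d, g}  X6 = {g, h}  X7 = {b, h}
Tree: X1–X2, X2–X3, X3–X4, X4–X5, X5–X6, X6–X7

No — edge (a,d) lies in no bag.

A tree decomposition must satisfy three properties: every vertex lies in some bag; for every edge, both endpoints lie together in some bag; and for every vertex, the bags containing it form a connected subtree. Here edge (a,d) lies in no bag, so the decomposition is invalid.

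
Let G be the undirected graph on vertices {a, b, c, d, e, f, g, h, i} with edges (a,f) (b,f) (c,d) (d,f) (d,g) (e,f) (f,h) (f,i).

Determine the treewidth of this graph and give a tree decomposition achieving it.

Every bag has size at most 2, so the width is 2 − 1 = 1 and tw(G) ≤ 1. Since G has at least one edge (e.g. c–d), it is not an edgeless graph, so tw(G) ≥ 1. Combining the bounds, tw(G) = 1.

Treewidth 1.
Bags: B1 = {c, d}  B2 = {d, f}  B3 = {b, f}  B4 = {d, g}  B5 = {a, f}  B6 = {f, h}  B7 = {f, i}  B8 = {e, f}
Tree: B1–B2, B2–B3, B2–B4, B3–B5, B5–B6, B5–B7, B5–B8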